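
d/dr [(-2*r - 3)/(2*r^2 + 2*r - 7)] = 4*(r^2 + 3*r + 5)/(4*r^4 + 8*r^3 - 24*r^2 - 28*r + 49)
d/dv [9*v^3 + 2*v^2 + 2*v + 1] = 27*v^2 + 4*v + 2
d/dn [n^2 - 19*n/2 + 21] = 2*n - 19/2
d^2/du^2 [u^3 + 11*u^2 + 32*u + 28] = 6*u + 22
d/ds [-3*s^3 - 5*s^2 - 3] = s*(-9*s - 10)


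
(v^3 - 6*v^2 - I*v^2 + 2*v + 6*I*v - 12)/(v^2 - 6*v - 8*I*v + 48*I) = (v^2 - I*v + 2)/(v - 8*I)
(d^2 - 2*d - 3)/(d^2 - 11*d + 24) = (d + 1)/(d - 8)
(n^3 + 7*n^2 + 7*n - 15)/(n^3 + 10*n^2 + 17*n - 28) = (n^2 + 8*n + 15)/(n^2 + 11*n + 28)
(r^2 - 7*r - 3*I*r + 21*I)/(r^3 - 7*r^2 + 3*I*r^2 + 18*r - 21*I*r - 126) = 1/(r + 6*I)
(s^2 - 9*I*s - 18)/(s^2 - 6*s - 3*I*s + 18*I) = (s - 6*I)/(s - 6)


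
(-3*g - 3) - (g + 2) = -4*g - 5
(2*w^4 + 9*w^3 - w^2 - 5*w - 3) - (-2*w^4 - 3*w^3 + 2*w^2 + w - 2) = 4*w^4 + 12*w^3 - 3*w^2 - 6*w - 1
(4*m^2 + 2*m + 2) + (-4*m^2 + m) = 3*m + 2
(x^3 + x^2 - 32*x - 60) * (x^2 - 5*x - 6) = x^5 - 4*x^4 - 43*x^3 + 94*x^2 + 492*x + 360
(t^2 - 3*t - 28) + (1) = t^2 - 3*t - 27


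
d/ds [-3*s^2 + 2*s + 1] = 2 - 6*s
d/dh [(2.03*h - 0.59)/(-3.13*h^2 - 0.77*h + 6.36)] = (6.3539*h^2 - 3.6934*h + 12.4565)/(9.7969*h^4 + 4.8202*h^3 - 39.2207*h^2 - 9.7944*h + 40.4496)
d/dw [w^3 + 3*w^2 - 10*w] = 3*w^2 + 6*w - 10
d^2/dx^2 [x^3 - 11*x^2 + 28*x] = 6*x - 22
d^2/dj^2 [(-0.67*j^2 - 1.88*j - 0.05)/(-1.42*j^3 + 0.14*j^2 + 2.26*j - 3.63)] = (2.701976*j^6 + 22.744992*j^5 + 11.86836*j^4 - 36.792876*j^3 - 115.201692*j^2 + 4.281036*j + 49.064914)/(2.863288*j^9 - 0.846888*j^8 - 13.587696*j^7 + 24.65158*j^6 + 17.295624*j^5 - 71.828124*j^4 + 51.48161*j^3 + 50.087466*j^2 - 89.339382*j + 47.832147)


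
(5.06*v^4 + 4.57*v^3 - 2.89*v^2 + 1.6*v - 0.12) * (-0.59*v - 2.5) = -2.9854*v^5 - 15.3463*v^4 - 9.7199*v^3 + 6.281*v^2 - 3.9292*v + 0.3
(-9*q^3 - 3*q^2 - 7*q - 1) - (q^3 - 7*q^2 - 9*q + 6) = -10*q^3 + 4*q^2 + 2*q - 7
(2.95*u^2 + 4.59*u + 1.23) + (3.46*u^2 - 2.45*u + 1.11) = 6.41*u^2 + 2.14*u + 2.34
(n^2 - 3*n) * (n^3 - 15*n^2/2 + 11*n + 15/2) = n^5 - 21*n^4/2 + 67*n^3/2 - 51*n^2/2 - 45*n/2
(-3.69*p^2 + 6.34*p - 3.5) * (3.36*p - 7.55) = -12.3984*p^3 + 49.1619*p^2 - 59.627*p + 26.425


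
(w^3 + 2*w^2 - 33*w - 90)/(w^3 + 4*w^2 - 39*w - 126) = (w + 5)/(w + 7)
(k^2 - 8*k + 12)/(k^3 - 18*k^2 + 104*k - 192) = (k - 2)/(k^2 - 12*k + 32)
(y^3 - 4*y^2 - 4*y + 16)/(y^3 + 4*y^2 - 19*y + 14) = (y^2 - 2*y - 8)/(y^2 + 6*y - 7)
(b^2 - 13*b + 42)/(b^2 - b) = (b^2 - 13*b + 42)/(b*(b - 1))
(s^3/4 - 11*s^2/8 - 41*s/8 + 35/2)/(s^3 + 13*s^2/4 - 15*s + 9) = (2*s^3 - 11*s^2 - 41*s + 140)/(2*(4*s^3 + 13*s^2 - 60*s + 36))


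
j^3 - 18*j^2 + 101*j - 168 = (j - 8)*(j - 7)*(j - 3)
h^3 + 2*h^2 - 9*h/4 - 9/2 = (h - 3/2)*(h + 3/2)*(h + 2)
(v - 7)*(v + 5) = v^2 - 2*v - 35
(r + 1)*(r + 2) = r^2 + 3*r + 2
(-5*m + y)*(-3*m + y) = 15*m^2 - 8*m*y + y^2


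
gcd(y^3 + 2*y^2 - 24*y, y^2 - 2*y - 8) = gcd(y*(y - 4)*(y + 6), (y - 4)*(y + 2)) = y - 4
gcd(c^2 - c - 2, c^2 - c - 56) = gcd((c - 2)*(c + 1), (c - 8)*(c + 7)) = 1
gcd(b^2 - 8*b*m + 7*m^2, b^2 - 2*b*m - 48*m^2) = 1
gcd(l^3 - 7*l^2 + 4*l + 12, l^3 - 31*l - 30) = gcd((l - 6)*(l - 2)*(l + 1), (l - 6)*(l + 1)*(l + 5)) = l^2 - 5*l - 6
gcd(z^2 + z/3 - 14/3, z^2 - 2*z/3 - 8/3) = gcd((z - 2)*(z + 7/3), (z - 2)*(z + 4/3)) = z - 2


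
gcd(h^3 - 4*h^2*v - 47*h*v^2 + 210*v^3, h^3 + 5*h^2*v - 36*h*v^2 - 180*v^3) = -h + 6*v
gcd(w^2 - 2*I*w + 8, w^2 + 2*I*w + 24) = w - 4*I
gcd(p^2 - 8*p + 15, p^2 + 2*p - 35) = p - 5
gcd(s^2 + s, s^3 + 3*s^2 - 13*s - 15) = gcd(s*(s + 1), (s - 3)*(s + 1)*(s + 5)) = s + 1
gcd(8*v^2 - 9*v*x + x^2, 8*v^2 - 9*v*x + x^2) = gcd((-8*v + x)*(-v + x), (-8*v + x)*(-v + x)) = 8*v^2 - 9*v*x + x^2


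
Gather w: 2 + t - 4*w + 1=t - 4*w + 3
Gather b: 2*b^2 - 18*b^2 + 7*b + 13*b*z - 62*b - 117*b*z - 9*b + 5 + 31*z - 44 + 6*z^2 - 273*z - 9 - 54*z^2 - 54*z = -16*b^2 + b*(-104*z - 64) - 48*z^2 - 296*z - 48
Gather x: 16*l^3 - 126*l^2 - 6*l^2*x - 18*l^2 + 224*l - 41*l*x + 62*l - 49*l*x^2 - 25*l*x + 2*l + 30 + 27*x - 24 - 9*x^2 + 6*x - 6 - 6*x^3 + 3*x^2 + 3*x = 16*l^3 - 144*l^2 + 288*l - 6*x^3 + x^2*(-49*l - 6) + x*(-6*l^2 - 66*l + 36)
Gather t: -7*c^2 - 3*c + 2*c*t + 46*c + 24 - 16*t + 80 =-7*c^2 + 43*c + t*(2*c - 16) + 104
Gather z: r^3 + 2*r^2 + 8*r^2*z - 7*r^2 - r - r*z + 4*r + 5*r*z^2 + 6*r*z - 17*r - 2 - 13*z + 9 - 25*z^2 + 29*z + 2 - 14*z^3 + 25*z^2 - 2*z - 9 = r^3 - 5*r^2 + 5*r*z^2 - 14*r - 14*z^3 + z*(8*r^2 + 5*r + 14)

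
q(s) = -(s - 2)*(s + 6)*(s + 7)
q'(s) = -(s - 2)*(s + 6) - (s - 2)*(s + 7) - (s + 6)*(s + 7)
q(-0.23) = 87.11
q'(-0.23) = -11.10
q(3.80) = -190.51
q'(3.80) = -142.92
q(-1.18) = 89.21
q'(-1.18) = 5.78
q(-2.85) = 63.40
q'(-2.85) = 22.33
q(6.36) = -719.97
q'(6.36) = -277.27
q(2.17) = -12.74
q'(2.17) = -77.87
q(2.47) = -37.70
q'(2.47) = -88.64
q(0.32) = 77.72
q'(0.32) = -23.35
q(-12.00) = 420.00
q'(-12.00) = -184.00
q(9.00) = -1680.00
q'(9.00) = -457.00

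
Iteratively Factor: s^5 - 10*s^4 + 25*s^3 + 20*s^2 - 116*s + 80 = (s - 5)*(s^4 - 5*s^3 + 20*s - 16) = (s - 5)*(s - 2)*(s^3 - 3*s^2 - 6*s + 8) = (s - 5)*(s - 2)*(s - 1)*(s^2 - 2*s - 8) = (s - 5)*(s - 4)*(s - 2)*(s - 1)*(s + 2)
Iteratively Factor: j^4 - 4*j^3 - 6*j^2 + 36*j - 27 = (j - 1)*(j^3 - 3*j^2 - 9*j + 27) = (j - 3)*(j - 1)*(j^2 - 9) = (j - 3)^2*(j - 1)*(j + 3)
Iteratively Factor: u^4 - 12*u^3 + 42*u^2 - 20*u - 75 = (u + 1)*(u^3 - 13*u^2 + 55*u - 75) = (u - 5)*(u + 1)*(u^2 - 8*u + 15) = (u - 5)^2*(u + 1)*(u - 3)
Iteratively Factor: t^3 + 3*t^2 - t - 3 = (t + 1)*(t^2 + 2*t - 3) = (t + 1)*(t + 3)*(t - 1)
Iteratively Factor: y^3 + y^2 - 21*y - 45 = (y - 5)*(y^2 + 6*y + 9) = (y - 5)*(y + 3)*(y + 3)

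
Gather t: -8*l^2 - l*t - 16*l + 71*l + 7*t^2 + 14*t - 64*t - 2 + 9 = -8*l^2 + 55*l + 7*t^2 + t*(-l - 50) + 7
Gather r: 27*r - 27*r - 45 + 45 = 0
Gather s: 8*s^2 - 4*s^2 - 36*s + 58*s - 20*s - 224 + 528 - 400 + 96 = 4*s^2 + 2*s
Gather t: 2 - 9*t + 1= 3 - 9*t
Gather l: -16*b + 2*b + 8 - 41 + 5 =-14*b - 28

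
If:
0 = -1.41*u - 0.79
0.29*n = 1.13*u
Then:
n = -2.18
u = -0.56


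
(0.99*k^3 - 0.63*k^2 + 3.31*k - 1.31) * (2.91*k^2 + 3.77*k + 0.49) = 2.8809*k^5 + 1.899*k^4 + 7.7421*k^3 + 8.3579*k^2 - 3.3168*k - 0.6419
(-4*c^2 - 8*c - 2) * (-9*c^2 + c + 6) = 36*c^4 + 68*c^3 - 14*c^2 - 50*c - 12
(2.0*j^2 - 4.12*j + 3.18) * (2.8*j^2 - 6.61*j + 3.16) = 5.6*j^4 - 24.756*j^3 + 42.4572*j^2 - 34.039*j + 10.0488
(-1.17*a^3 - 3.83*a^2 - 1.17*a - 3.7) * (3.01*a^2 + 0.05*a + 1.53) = -3.5217*a^5 - 11.5868*a^4 - 5.5033*a^3 - 17.0554*a^2 - 1.9751*a - 5.661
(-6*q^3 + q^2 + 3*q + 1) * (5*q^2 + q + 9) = -30*q^5 - q^4 - 38*q^3 + 17*q^2 + 28*q + 9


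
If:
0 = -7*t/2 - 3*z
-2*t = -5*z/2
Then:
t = 0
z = 0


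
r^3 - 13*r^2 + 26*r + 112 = (r - 8)*(r - 7)*(r + 2)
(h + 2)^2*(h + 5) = h^3 + 9*h^2 + 24*h + 20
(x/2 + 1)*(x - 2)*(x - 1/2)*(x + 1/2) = x^4/2 - 17*x^2/8 + 1/2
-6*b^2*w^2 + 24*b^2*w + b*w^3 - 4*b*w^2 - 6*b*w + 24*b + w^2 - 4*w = (-6*b + w)*(w - 4)*(b*w + 1)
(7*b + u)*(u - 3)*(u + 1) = 7*b*u^2 - 14*b*u - 21*b + u^3 - 2*u^2 - 3*u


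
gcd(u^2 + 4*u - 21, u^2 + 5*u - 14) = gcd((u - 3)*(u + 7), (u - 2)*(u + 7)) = u + 7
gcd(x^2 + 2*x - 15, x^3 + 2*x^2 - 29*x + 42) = x - 3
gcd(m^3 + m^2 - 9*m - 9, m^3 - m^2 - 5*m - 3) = m^2 - 2*m - 3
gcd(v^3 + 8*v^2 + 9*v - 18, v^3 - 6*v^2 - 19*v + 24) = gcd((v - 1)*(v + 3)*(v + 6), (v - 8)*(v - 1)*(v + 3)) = v^2 + 2*v - 3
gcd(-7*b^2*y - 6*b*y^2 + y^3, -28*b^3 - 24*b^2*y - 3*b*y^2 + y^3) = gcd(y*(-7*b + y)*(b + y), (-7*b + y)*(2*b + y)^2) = -7*b + y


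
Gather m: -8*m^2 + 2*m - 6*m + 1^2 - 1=-8*m^2 - 4*m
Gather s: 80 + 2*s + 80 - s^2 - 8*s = -s^2 - 6*s + 160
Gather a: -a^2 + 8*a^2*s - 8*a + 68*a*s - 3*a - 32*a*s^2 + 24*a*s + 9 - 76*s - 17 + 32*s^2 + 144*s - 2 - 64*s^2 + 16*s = a^2*(8*s - 1) + a*(-32*s^2 + 92*s - 11) - 32*s^2 + 84*s - 10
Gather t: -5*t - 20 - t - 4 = -6*t - 24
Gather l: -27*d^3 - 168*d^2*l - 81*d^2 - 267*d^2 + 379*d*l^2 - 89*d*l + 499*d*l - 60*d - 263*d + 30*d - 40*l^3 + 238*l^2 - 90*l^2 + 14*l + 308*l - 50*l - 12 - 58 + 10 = -27*d^3 - 348*d^2 - 293*d - 40*l^3 + l^2*(379*d + 148) + l*(-168*d^2 + 410*d + 272) - 60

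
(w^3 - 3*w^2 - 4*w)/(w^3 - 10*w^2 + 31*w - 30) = w*(w^2 - 3*w - 4)/(w^3 - 10*w^2 + 31*w - 30)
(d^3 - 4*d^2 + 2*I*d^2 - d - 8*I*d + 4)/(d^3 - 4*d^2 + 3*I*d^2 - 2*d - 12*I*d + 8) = (d + I)/(d + 2*I)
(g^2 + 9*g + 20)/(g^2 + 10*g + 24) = (g + 5)/(g + 6)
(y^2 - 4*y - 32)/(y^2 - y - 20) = (y - 8)/(y - 5)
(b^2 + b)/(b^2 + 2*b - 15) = b*(b + 1)/(b^2 + 2*b - 15)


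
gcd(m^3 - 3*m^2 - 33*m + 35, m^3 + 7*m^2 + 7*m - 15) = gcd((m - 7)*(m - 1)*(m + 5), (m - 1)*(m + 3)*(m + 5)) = m^2 + 4*m - 5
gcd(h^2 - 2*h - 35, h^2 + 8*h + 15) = h + 5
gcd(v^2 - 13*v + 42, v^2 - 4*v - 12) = v - 6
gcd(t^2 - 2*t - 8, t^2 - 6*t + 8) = t - 4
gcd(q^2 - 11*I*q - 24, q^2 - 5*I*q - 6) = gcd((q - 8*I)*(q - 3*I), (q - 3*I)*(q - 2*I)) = q - 3*I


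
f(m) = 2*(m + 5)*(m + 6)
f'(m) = 4*m + 22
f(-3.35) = 8.74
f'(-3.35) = 8.60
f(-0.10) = 57.82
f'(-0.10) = 21.60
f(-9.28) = 28.08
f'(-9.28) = -15.12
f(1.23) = 90.09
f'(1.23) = 26.92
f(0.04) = 60.88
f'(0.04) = 22.16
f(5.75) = 252.62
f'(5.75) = 45.00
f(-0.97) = 40.54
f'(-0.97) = 18.12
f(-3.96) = 4.24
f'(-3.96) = 6.16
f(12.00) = 612.00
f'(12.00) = 70.00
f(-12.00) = 84.00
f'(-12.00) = -26.00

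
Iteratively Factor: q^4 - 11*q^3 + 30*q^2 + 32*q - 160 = (q - 4)*(q^3 - 7*q^2 + 2*q + 40) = (q - 4)^2*(q^2 - 3*q - 10) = (q - 4)^2*(q + 2)*(q - 5)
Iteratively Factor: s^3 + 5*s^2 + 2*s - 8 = (s - 1)*(s^2 + 6*s + 8) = (s - 1)*(s + 2)*(s + 4)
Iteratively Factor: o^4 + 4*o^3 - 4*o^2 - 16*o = (o)*(o^3 + 4*o^2 - 4*o - 16) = o*(o - 2)*(o^2 + 6*o + 8) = o*(o - 2)*(o + 2)*(o + 4)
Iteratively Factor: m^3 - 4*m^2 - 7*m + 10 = (m + 2)*(m^2 - 6*m + 5) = (m - 1)*(m + 2)*(m - 5)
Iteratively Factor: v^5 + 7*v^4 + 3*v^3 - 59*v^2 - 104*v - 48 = (v - 3)*(v^4 + 10*v^3 + 33*v^2 + 40*v + 16) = (v - 3)*(v + 1)*(v^3 + 9*v^2 + 24*v + 16) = (v - 3)*(v + 1)*(v + 4)*(v^2 + 5*v + 4) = (v - 3)*(v + 1)^2*(v + 4)*(v + 4)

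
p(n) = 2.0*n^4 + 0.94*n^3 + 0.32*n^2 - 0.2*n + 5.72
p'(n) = 8.0*n^3 + 2.82*n^2 + 0.64*n - 0.2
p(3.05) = 207.83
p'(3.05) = 254.97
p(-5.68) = 1926.65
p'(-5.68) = -1378.86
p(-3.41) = 243.28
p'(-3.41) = -286.81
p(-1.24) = 9.40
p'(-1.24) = -11.91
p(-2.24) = 47.56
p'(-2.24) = -77.40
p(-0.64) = 6.07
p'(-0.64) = -1.55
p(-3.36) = 229.26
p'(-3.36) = -273.98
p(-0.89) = 6.74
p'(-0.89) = -4.18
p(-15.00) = 98158.22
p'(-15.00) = -26375.30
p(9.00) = 13837.10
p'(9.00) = 6065.98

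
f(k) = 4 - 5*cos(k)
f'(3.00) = 0.71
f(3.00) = 8.95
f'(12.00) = -2.68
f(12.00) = -0.22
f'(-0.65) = -3.03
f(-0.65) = 0.02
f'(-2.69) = -2.18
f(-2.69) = 8.50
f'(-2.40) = -3.38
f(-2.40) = 7.69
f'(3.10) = 0.21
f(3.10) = 9.00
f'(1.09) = 4.43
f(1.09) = 1.69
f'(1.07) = 4.39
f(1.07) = 1.60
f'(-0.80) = -3.59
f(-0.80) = 0.52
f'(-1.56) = -5.00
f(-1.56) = 3.95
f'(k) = 5*sin(k)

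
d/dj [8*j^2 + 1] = 16*j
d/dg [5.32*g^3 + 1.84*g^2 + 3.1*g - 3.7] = 15.96*g^2 + 3.68*g + 3.1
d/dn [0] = 0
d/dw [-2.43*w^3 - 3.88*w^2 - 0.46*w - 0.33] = -7.29*w^2 - 7.76*w - 0.46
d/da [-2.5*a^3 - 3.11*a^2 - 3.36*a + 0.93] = -7.5*a^2 - 6.22*a - 3.36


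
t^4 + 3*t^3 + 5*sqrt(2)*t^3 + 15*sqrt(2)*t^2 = t^2*(t + 3)*(t + 5*sqrt(2))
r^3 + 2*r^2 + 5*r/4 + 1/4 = (r + 1/2)^2*(r + 1)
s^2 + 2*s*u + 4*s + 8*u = (s + 4)*(s + 2*u)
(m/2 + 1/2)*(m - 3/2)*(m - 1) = m^3/2 - 3*m^2/4 - m/2 + 3/4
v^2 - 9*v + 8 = (v - 8)*(v - 1)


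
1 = 1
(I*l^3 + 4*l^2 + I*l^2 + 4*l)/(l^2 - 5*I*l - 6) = l*(I*l^2 + l*(4 + I) + 4)/(l^2 - 5*I*l - 6)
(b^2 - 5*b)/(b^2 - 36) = b*(b - 5)/(b^2 - 36)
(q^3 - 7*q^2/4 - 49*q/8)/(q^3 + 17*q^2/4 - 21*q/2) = (8*q^2 - 14*q - 49)/(2*(4*q^2 + 17*q - 42))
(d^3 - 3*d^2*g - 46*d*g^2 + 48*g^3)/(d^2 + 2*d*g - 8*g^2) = (d^3 - 3*d^2*g - 46*d*g^2 + 48*g^3)/(d^2 + 2*d*g - 8*g^2)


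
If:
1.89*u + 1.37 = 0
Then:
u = -0.72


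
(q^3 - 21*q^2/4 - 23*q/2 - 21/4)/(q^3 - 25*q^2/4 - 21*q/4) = (q + 1)/q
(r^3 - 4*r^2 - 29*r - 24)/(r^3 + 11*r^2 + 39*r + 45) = (r^2 - 7*r - 8)/(r^2 + 8*r + 15)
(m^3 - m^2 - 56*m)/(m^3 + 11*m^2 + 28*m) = (m - 8)/(m + 4)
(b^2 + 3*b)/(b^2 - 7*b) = (b + 3)/(b - 7)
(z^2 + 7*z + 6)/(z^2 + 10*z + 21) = (z^2 + 7*z + 6)/(z^2 + 10*z + 21)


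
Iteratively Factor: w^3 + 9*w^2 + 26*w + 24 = (w + 2)*(w^2 + 7*w + 12) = (w + 2)*(w + 4)*(w + 3)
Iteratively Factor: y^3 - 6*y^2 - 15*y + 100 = (y + 4)*(y^2 - 10*y + 25) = (y - 5)*(y + 4)*(y - 5)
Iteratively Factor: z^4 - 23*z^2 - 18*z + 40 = (z + 2)*(z^3 - 2*z^2 - 19*z + 20) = (z + 2)*(z + 4)*(z^2 - 6*z + 5) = (z - 5)*(z + 2)*(z + 4)*(z - 1)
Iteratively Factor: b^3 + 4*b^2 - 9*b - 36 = (b - 3)*(b^2 + 7*b + 12) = (b - 3)*(b + 3)*(b + 4)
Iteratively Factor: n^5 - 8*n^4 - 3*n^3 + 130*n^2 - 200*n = (n - 5)*(n^4 - 3*n^3 - 18*n^2 + 40*n) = n*(n - 5)*(n^3 - 3*n^2 - 18*n + 40) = n*(n - 5)*(n + 4)*(n^2 - 7*n + 10) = n*(n - 5)^2*(n + 4)*(n - 2)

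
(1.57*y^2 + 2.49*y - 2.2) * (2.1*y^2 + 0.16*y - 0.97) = 3.297*y^4 + 5.4802*y^3 - 5.7445*y^2 - 2.7673*y + 2.134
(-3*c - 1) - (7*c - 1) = -10*c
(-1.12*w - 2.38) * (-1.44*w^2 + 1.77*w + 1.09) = 1.6128*w^3 + 1.4448*w^2 - 5.4334*w - 2.5942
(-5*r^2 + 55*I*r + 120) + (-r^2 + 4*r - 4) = -6*r^2 + 4*r + 55*I*r + 116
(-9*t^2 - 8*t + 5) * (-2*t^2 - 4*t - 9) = 18*t^4 + 52*t^3 + 103*t^2 + 52*t - 45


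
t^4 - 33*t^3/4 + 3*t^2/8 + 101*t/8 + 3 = (t - 8)*(t - 3/2)*(t + 1/4)*(t + 1)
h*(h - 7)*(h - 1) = h^3 - 8*h^2 + 7*h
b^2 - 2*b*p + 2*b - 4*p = (b + 2)*(b - 2*p)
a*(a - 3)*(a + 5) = a^3 + 2*a^2 - 15*a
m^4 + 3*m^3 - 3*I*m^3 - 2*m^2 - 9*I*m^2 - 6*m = m*(m + 3)*(m - 2*I)*(m - I)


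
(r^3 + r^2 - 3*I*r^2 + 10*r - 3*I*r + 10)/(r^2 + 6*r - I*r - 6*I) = (r^3 + r^2*(1 - 3*I) + r*(10 - 3*I) + 10)/(r^2 + r*(6 - I) - 6*I)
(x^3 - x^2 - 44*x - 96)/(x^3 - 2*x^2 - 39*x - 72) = (x + 4)/(x + 3)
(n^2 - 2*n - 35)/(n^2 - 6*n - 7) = (n + 5)/(n + 1)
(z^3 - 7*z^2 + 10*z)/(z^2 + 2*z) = (z^2 - 7*z + 10)/(z + 2)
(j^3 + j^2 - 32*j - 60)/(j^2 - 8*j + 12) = (j^2 + 7*j + 10)/(j - 2)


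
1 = 1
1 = 1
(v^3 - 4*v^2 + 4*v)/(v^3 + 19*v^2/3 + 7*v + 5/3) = 3*v*(v^2 - 4*v + 4)/(3*v^3 + 19*v^2 + 21*v + 5)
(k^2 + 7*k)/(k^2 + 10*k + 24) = k*(k + 7)/(k^2 + 10*k + 24)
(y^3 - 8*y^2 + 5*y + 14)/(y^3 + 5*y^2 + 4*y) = (y^2 - 9*y + 14)/(y*(y + 4))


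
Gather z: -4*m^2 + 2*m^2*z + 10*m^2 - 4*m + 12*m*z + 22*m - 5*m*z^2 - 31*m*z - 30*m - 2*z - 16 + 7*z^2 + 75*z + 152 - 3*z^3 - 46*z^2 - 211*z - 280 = 6*m^2 - 12*m - 3*z^3 + z^2*(-5*m - 39) + z*(2*m^2 - 19*m - 138) - 144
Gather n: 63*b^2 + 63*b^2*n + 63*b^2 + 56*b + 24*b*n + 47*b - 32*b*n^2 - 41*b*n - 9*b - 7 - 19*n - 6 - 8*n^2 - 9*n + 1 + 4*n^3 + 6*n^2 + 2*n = 126*b^2 + 94*b + 4*n^3 + n^2*(-32*b - 2) + n*(63*b^2 - 17*b - 26) - 12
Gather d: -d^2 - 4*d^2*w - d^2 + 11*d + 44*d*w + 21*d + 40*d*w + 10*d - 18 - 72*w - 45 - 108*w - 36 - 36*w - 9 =d^2*(-4*w - 2) + d*(84*w + 42) - 216*w - 108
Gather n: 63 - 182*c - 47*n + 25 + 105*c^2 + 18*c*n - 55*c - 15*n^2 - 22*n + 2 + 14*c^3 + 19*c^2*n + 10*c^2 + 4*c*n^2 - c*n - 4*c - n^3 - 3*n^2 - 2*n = 14*c^3 + 115*c^2 - 241*c - n^3 + n^2*(4*c - 18) + n*(19*c^2 + 17*c - 71) + 90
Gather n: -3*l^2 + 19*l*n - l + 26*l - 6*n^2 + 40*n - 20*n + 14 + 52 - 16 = -3*l^2 + 25*l - 6*n^2 + n*(19*l + 20) + 50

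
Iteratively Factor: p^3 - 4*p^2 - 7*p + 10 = (p - 5)*(p^2 + p - 2) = (p - 5)*(p + 2)*(p - 1)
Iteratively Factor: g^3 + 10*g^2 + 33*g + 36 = (g + 3)*(g^2 + 7*g + 12) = (g + 3)*(g + 4)*(g + 3)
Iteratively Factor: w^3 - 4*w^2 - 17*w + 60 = (w - 5)*(w^2 + w - 12) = (w - 5)*(w + 4)*(w - 3)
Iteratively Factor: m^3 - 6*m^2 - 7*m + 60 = (m - 4)*(m^2 - 2*m - 15) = (m - 4)*(m + 3)*(m - 5)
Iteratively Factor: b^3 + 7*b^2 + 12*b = (b + 3)*(b^2 + 4*b) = (b + 3)*(b + 4)*(b)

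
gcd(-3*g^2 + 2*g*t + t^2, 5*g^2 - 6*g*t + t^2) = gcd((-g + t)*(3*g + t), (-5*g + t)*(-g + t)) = -g + t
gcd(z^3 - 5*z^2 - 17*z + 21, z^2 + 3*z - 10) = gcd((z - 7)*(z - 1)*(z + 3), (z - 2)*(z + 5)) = 1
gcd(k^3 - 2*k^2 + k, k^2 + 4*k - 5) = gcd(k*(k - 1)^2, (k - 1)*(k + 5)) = k - 1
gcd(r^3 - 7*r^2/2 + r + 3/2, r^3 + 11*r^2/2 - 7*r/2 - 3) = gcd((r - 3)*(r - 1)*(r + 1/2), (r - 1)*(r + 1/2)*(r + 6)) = r^2 - r/2 - 1/2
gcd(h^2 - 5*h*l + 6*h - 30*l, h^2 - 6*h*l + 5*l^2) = h - 5*l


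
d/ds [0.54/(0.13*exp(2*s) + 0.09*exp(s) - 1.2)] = (-0.1404*exp(s) - 0.0486)*exp(s)/(0.13*exp(2*s) + 0.09*exp(s) - 1.2)^2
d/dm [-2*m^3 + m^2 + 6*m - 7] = -6*m^2 + 2*m + 6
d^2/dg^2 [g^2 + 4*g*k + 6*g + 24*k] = 2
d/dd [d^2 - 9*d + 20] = 2*d - 9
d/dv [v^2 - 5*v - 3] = 2*v - 5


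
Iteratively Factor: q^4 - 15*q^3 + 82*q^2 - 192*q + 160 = (q - 4)*(q^3 - 11*q^2 + 38*q - 40) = (q - 4)^2*(q^2 - 7*q + 10) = (q - 4)^2*(q - 2)*(q - 5)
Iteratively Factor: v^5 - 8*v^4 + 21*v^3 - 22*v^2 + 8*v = (v - 1)*(v^4 - 7*v^3 + 14*v^2 - 8*v) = (v - 4)*(v - 1)*(v^3 - 3*v^2 + 2*v) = (v - 4)*(v - 1)^2*(v^2 - 2*v) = v*(v - 4)*(v - 1)^2*(v - 2)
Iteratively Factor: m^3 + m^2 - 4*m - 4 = (m + 2)*(m^2 - m - 2) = (m - 2)*(m + 2)*(m + 1)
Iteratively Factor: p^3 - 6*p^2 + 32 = (p - 4)*(p^2 - 2*p - 8) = (p - 4)*(p + 2)*(p - 4)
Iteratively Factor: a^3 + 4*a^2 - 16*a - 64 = (a + 4)*(a^2 - 16) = (a + 4)^2*(a - 4)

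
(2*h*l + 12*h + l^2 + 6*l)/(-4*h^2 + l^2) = (-l - 6)/(2*h - l)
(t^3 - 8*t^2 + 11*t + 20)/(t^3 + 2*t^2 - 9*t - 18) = (t^3 - 8*t^2 + 11*t + 20)/(t^3 + 2*t^2 - 9*t - 18)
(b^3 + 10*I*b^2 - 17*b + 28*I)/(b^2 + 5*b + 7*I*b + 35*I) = (b^2 + 3*I*b + 4)/(b + 5)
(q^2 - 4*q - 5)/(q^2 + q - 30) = (q + 1)/(q + 6)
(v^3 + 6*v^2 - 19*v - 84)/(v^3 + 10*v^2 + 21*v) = (v - 4)/v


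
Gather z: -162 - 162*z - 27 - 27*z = -189*z - 189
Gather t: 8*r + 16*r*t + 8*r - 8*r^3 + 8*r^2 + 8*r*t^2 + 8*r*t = -8*r^3 + 8*r^2 + 8*r*t^2 + 24*r*t + 16*r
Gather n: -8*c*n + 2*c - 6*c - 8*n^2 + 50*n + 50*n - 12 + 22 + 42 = -4*c - 8*n^2 + n*(100 - 8*c) + 52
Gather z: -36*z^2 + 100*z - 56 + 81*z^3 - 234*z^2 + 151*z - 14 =81*z^3 - 270*z^2 + 251*z - 70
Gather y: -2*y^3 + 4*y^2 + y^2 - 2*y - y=-2*y^3 + 5*y^2 - 3*y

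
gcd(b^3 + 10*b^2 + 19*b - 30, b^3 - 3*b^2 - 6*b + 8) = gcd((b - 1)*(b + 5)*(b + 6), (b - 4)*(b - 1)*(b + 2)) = b - 1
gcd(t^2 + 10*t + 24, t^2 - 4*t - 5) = 1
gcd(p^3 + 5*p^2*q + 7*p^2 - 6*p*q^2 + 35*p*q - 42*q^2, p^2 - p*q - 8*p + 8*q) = p - q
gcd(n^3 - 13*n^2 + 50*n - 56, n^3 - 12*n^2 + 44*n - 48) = n^2 - 6*n + 8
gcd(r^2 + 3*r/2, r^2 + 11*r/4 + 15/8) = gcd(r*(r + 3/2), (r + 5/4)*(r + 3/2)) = r + 3/2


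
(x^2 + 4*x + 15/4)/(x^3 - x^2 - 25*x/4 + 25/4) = (2*x + 3)/(2*x^2 - 7*x + 5)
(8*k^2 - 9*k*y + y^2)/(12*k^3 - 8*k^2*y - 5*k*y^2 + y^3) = (-8*k + y)/(-12*k^2 - 4*k*y + y^2)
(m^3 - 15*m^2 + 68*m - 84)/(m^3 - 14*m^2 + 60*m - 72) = (m - 7)/(m - 6)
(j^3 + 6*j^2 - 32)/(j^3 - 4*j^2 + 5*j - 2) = (j^2 + 8*j + 16)/(j^2 - 2*j + 1)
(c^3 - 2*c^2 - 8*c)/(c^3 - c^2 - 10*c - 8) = c/(c + 1)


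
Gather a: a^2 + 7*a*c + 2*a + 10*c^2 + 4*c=a^2 + a*(7*c + 2) + 10*c^2 + 4*c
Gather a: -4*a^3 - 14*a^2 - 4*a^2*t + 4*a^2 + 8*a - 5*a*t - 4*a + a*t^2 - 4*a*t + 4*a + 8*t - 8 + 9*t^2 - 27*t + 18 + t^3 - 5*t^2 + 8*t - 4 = -4*a^3 + a^2*(-4*t - 10) + a*(t^2 - 9*t + 8) + t^3 + 4*t^2 - 11*t + 6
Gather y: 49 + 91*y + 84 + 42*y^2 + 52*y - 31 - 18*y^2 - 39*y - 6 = 24*y^2 + 104*y + 96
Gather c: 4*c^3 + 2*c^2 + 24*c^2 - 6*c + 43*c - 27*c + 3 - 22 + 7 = 4*c^3 + 26*c^2 + 10*c - 12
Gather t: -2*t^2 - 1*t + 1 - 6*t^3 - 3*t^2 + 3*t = -6*t^3 - 5*t^2 + 2*t + 1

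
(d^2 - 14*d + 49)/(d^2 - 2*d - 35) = (d - 7)/(d + 5)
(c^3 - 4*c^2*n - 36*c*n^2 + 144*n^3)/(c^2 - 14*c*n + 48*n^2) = (c^2 + 2*c*n - 24*n^2)/(c - 8*n)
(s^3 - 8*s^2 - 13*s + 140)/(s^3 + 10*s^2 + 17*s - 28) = (s^2 - 12*s + 35)/(s^2 + 6*s - 7)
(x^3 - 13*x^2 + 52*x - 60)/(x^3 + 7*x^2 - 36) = (x^2 - 11*x + 30)/(x^2 + 9*x + 18)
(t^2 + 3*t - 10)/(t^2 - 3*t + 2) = (t + 5)/(t - 1)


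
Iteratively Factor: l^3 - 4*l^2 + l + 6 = (l + 1)*(l^2 - 5*l + 6) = (l - 3)*(l + 1)*(l - 2)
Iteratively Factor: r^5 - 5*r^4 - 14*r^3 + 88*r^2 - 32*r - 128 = (r + 4)*(r^4 - 9*r^3 + 22*r^2 - 32) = (r + 1)*(r + 4)*(r^3 - 10*r^2 + 32*r - 32) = (r - 4)*(r + 1)*(r + 4)*(r^2 - 6*r + 8) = (r - 4)*(r - 2)*(r + 1)*(r + 4)*(r - 4)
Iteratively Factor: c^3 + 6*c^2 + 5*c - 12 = (c + 4)*(c^2 + 2*c - 3) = (c + 3)*(c + 4)*(c - 1)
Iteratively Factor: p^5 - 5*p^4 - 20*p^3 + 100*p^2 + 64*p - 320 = (p - 4)*(p^4 - p^3 - 24*p^2 + 4*p + 80) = (p - 5)*(p - 4)*(p^3 + 4*p^2 - 4*p - 16) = (p - 5)*(p - 4)*(p + 4)*(p^2 - 4) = (p - 5)*(p - 4)*(p - 2)*(p + 4)*(p + 2)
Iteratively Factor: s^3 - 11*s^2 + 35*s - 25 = (s - 5)*(s^2 - 6*s + 5) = (s - 5)*(s - 1)*(s - 5)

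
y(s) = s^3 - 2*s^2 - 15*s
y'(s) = 3*s^2 - 4*s - 15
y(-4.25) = -49.14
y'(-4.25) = 56.19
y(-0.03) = 0.45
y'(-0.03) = -14.88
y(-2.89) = 2.51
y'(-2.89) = 21.62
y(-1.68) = 14.81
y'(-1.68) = 0.19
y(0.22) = -3.39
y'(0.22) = -15.73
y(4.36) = -20.54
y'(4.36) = 24.59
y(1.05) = -16.80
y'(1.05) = -15.89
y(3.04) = -35.99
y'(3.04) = 0.56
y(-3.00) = 0.00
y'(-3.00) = 24.00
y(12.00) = 1260.00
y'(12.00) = 369.00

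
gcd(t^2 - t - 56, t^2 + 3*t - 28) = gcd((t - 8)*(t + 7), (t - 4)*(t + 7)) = t + 7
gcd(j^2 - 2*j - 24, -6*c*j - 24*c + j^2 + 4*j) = j + 4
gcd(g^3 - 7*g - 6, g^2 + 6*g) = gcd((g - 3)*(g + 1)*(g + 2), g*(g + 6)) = 1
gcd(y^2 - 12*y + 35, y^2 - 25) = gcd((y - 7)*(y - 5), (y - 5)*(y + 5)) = y - 5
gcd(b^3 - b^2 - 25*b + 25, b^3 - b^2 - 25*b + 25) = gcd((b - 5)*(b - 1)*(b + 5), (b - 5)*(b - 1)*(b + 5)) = b^3 - b^2 - 25*b + 25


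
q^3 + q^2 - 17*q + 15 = (q - 3)*(q - 1)*(q + 5)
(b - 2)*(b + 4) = b^2 + 2*b - 8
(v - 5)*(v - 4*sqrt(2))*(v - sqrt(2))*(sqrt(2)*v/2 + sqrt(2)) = sqrt(2)*v^4/2 - 5*v^3 - 3*sqrt(2)*v^3/2 - sqrt(2)*v^2 + 15*v^2 - 12*sqrt(2)*v + 50*v - 40*sqrt(2)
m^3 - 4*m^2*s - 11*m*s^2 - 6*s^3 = (m - 6*s)*(m + s)^2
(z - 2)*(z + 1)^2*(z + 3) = z^4 + 3*z^3 - 3*z^2 - 11*z - 6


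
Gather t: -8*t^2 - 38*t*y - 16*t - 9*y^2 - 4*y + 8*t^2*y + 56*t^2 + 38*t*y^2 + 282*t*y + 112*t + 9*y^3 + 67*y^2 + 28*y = t^2*(8*y + 48) + t*(38*y^2 + 244*y + 96) + 9*y^3 + 58*y^2 + 24*y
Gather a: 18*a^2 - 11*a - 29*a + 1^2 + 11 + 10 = 18*a^2 - 40*a + 22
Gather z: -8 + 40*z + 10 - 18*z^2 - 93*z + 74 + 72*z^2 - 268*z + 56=54*z^2 - 321*z + 132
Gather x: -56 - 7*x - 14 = -7*x - 70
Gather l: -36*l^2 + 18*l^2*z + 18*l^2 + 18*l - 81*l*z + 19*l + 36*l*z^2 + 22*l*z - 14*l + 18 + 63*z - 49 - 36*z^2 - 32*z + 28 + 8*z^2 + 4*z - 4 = l^2*(18*z - 18) + l*(36*z^2 - 59*z + 23) - 28*z^2 + 35*z - 7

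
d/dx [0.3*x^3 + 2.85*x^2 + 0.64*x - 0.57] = 0.9*x^2 + 5.7*x + 0.64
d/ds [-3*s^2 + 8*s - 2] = 8 - 6*s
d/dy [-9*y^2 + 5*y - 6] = 5 - 18*y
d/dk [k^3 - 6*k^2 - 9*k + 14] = 3*k^2 - 12*k - 9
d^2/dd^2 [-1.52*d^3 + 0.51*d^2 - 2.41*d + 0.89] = 1.02 - 9.12*d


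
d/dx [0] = 0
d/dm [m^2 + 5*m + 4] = 2*m + 5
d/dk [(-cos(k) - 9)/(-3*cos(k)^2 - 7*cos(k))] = 3*(sin(k) + 21*sin(k)/cos(k)^2 + 18*tan(k))/(3*cos(k) + 7)^2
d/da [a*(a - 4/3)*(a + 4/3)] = 3*a^2 - 16/9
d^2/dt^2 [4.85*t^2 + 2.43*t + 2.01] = 9.70000000000000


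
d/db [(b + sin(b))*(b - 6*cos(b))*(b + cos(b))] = -(b + sin(b))*(b - 6*cos(b))*(sin(b) - 1) + (b + sin(b))*(b + cos(b))*(6*sin(b) + 1) + (b - 6*cos(b))*(b + cos(b))*(cos(b) + 1)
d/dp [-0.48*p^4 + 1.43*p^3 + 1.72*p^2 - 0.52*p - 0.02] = -1.92*p^3 + 4.29*p^2 + 3.44*p - 0.52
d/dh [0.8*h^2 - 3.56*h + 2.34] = 1.6*h - 3.56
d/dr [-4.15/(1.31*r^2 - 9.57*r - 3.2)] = (10.873*r - 39.7155)/(-1.31*r^2 + 9.57*r + 3.2)^2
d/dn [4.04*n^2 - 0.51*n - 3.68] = 8.08*n - 0.51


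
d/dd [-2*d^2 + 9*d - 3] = 9 - 4*d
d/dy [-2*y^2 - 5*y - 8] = -4*y - 5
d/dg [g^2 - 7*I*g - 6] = 2*g - 7*I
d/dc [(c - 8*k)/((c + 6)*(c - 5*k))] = ((-c + 8*k)*(c + 6) + (-c + 8*k)*(c - 5*k) + (c + 6)*(c - 5*k))/((c + 6)^2*(c - 5*k)^2)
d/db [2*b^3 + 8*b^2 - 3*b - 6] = 6*b^2 + 16*b - 3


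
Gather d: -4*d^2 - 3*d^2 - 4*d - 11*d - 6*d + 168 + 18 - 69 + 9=-7*d^2 - 21*d + 126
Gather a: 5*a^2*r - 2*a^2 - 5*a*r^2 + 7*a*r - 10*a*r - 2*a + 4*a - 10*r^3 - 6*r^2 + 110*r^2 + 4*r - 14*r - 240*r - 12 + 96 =a^2*(5*r - 2) + a*(-5*r^2 - 3*r + 2) - 10*r^3 + 104*r^2 - 250*r + 84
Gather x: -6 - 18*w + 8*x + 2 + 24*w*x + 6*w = -12*w + x*(24*w + 8) - 4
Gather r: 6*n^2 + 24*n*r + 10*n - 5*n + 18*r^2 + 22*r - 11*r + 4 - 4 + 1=6*n^2 + 5*n + 18*r^2 + r*(24*n + 11) + 1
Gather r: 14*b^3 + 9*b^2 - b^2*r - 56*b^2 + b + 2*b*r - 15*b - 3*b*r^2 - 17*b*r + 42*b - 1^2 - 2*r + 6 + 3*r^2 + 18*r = 14*b^3 - 47*b^2 + 28*b + r^2*(3 - 3*b) + r*(-b^2 - 15*b + 16) + 5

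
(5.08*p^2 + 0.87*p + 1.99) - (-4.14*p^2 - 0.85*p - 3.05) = 9.22*p^2 + 1.72*p + 5.04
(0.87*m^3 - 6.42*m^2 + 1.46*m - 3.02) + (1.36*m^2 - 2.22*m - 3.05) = 0.87*m^3 - 5.06*m^2 - 0.76*m - 6.07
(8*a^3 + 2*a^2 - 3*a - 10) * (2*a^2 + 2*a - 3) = 16*a^5 + 20*a^4 - 26*a^3 - 32*a^2 - 11*a + 30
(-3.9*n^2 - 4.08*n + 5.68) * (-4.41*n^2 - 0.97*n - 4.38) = 17.199*n^4 + 21.7758*n^3 - 4.0092*n^2 + 12.3608*n - 24.8784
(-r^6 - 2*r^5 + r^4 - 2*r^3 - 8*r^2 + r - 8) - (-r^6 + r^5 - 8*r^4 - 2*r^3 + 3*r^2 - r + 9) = -3*r^5 + 9*r^4 - 11*r^2 + 2*r - 17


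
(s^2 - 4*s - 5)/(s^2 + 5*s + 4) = (s - 5)/(s + 4)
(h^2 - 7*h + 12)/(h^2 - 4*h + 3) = (h - 4)/(h - 1)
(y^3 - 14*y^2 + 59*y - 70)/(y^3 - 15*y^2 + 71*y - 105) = (y - 2)/(y - 3)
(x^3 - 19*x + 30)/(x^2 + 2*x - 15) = x - 2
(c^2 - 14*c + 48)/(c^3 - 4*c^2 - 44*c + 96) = (c - 6)/(c^2 + 4*c - 12)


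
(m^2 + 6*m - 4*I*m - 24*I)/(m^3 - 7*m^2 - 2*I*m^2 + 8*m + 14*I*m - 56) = (m + 6)/(m^2 + m*(-7 + 2*I) - 14*I)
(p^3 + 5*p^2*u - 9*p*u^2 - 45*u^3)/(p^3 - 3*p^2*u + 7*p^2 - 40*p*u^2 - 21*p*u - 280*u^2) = (p^2 - 9*u^2)/(p^2 - 8*p*u + 7*p - 56*u)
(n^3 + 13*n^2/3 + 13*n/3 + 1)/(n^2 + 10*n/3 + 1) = n + 1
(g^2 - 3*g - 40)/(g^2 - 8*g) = (g + 5)/g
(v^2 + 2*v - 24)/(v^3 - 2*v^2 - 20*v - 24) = (-v^2 - 2*v + 24)/(-v^3 + 2*v^2 + 20*v + 24)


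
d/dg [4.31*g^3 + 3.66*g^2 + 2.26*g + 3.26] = 12.93*g^2 + 7.32*g + 2.26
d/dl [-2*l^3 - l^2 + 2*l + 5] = -6*l^2 - 2*l + 2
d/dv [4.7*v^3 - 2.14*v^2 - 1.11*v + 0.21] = 14.1*v^2 - 4.28*v - 1.11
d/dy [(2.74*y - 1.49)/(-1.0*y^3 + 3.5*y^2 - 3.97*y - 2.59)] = (5.48*y^3 - 14.06*y^2 + 10.43*y - 13.0119)/(1.0*y^6 - 7.0*y^5 + 20.19*y^4 - 22.61*y^3 - 2.3691*y^2 + 20.5646*y + 6.7081)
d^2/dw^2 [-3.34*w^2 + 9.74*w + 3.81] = -6.68000000000000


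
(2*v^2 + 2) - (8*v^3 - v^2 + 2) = -8*v^3 + 3*v^2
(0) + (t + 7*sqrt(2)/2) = t + 7*sqrt(2)/2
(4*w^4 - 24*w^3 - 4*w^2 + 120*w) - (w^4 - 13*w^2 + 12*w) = 3*w^4 - 24*w^3 + 9*w^2 + 108*w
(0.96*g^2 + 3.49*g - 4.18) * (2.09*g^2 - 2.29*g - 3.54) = 2.0064*g^4 + 5.0957*g^3 - 20.1267*g^2 - 2.7824*g + 14.7972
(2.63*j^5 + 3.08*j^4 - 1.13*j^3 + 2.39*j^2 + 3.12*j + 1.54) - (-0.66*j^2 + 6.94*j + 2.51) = 2.63*j^5 + 3.08*j^4 - 1.13*j^3 + 3.05*j^2 - 3.82*j - 0.97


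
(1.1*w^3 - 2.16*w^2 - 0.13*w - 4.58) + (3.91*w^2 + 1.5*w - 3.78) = 1.1*w^3 + 1.75*w^2 + 1.37*w - 8.36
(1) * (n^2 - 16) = n^2 - 16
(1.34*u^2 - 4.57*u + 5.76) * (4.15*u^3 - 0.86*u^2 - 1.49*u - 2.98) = 5.561*u^5 - 20.1179*u^4 + 25.8376*u^3 - 2.1375*u^2 + 5.0362*u - 17.1648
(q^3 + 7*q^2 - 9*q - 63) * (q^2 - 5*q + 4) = q^5 + 2*q^4 - 40*q^3 + 10*q^2 + 279*q - 252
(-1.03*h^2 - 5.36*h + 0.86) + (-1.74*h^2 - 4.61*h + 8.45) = -2.77*h^2 - 9.97*h + 9.31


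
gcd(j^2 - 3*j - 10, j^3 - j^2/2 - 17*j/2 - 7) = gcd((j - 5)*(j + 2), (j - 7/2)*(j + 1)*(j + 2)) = j + 2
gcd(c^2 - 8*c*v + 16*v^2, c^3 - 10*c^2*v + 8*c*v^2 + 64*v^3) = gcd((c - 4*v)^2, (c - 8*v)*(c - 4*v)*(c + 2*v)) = -c + 4*v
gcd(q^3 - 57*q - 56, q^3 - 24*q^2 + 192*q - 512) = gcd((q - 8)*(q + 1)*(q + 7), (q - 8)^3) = q - 8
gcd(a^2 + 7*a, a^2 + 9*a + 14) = a + 7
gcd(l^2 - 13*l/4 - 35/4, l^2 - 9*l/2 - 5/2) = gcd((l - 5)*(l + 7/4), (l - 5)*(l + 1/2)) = l - 5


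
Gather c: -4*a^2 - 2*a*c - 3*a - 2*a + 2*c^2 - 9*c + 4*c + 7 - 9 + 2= -4*a^2 - 5*a + 2*c^2 + c*(-2*a - 5)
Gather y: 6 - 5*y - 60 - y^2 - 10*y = -y^2 - 15*y - 54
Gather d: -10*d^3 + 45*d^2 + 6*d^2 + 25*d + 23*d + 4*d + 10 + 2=-10*d^3 + 51*d^2 + 52*d + 12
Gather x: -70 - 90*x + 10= -90*x - 60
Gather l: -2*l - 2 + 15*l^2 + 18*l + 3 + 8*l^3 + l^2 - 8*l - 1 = 8*l^3 + 16*l^2 + 8*l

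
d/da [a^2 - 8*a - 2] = 2*a - 8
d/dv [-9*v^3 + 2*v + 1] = 2 - 27*v^2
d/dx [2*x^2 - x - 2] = 4*x - 1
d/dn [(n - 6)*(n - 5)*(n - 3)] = 3*n^2 - 28*n + 63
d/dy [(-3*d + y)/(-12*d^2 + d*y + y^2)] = -1/(16*d^2 + 8*d*y + y^2)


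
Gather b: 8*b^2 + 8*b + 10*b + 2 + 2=8*b^2 + 18*b + 4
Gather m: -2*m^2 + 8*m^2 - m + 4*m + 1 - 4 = 6*m^2 + 3*m - 3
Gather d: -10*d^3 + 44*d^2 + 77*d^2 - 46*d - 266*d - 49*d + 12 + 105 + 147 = -10*d^3 + 121*d^2 - 361*d + 264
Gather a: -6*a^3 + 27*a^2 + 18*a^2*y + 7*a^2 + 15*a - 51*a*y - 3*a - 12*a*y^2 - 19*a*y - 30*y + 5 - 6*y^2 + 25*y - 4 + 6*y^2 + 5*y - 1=-6*a^3 + a^2*(18*y + 34) + a*(-12*y^2 - 70*y + 12)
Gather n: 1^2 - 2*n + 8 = 9 - 2*n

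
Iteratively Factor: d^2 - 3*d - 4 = (d + 1)*(d - 4)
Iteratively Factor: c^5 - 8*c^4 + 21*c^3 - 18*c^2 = (c - 2)*(c^4 - 6*c^3 + 9*c^2) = c*(c - 2)*(c^3 - 6*c^2 + 9*c) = c*(c - 3)*(c - 2)*(c^2 - 3*c) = c^2*(c - 3)*(c - 2)*(c - 3)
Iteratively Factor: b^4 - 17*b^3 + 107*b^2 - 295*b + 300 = (b - 5)*(b^3 - 12*b^2 + 47*b - 60) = (b - 5)*(b - 3)*(b^2 - 9*b + 20) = (b - 5)*(b - 4)*(b - 3)*(b - 5)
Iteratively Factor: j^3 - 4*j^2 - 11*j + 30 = (j - 5)*(j^2 + j - 6) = (j - 5)*(j + 3)*(j - 2)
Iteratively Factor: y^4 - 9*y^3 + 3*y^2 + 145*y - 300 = (y + 4)*(y^3 - 13*y^2 + 55*y - 75) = (y - 3)*(y + 4)*(y^2 - 10*y + 25) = (y - 5)*(y - 3)*(y + 4)*(y - 5)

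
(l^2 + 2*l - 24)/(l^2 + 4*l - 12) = (l - 4)/(l - 2)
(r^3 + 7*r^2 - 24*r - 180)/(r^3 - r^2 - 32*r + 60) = (r + 6)/(r - 2)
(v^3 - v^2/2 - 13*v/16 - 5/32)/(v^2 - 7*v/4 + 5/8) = (8*v^2 + 6*v + 1)/(4*(2*v - 1))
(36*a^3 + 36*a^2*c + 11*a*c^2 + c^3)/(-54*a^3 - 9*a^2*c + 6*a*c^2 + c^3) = (-2*a - c)/(3*a - c)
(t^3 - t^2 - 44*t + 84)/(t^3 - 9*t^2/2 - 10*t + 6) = 2*(t^2 + 5*t - 14)/(2*t^2 + 3*t - 2)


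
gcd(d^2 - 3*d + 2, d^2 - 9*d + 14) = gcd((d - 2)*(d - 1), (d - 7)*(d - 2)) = d - 2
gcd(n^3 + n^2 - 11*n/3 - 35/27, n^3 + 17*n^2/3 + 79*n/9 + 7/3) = n^2 + 8*n/3 + 7/9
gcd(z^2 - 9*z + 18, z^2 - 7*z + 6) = z - 6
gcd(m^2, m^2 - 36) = 1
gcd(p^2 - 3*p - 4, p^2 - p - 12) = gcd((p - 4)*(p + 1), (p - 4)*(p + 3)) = p - 4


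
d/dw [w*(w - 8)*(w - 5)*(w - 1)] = 4*w^3 - 42*w^2 + 106*w - 40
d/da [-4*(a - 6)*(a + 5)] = 4 - 8*a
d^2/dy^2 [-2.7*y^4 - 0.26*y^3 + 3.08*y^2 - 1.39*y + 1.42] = -32.4*y^2 - 1.56*y + 6.16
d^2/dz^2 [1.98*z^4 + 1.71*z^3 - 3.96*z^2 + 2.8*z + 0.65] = 23.76*z^2 + 10.26*z - 7.92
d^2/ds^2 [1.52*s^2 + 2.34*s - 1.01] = 3.04000000000000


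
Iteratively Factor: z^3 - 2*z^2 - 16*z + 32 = (z + 4)*(z^2 - 6*z + 8) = (z - 4)*(z + 4)*(z - 2)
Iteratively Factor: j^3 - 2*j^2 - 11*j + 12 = (j - 4)*(j^2 + 2*j - 3) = (j - 4)*(j + 3)*(j - 1)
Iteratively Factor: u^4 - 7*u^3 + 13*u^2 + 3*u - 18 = (u - 2)*(u^3 - 5*u^2 + 3*u + 9) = (u - 3)*(u - 2)*(u^2 - 2*u - 3) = (u - 3)^2*(u - 2)*(u + 1)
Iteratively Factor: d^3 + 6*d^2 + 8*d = (d + 2)*(d^2 + 4*d) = d*(d + 2)*(d + 4)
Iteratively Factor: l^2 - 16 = (l - 4)*(l + 4)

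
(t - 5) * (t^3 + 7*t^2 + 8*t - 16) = t^4 + 2*t^3 - 27*t^2 - 56*t + 80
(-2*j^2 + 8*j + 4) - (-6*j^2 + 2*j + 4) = 4*j^2 + 6*j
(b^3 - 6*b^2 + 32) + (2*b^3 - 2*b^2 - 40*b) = 3*b^3 - 8*b^2 - 40*b + 32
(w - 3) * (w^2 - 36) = w^3 - 3*w^2 - 36*w + 108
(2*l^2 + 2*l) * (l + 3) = 2*l^3 + 8*l^2 + 6*l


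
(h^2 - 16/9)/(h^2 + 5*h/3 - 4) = (h + 4/3)/(h + 3)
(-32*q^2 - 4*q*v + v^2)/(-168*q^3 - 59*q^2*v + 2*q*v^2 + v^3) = (4*q + v)/(21*q^2 + 10*q*v + v^2)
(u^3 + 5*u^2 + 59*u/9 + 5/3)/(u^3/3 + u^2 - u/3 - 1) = (9*u^2 + 18*u + 5)/(3*(u^2 - 1))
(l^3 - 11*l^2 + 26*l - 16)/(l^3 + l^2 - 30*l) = (l^3 - 11*l^2 + 26*l - 16)/(l*(l^2 + l - 30))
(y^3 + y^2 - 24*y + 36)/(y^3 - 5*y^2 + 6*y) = (y + 6)/y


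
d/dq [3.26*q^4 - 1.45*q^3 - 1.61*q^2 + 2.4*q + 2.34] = 13.04*q^3 - 4.35*q^2 - 3.22*q + 2.4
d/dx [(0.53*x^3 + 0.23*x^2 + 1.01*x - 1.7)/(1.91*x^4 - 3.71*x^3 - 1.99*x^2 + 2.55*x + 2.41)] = (-1.0123*x^6 - 0.878600000000001*x^5 - 5.9887*x^4 + 23.1852*x^3 - 12.4927*x^2 - 5.6574*x + 6.7691)/(3.6481*x^8 - 14.1722*x^7 + 6.1623*x^6 + 24.5068*x^5 - 5.7547*x^4 - 28.0312*x^3 - 3.0893*x^2 + 12.291*x + 5.8081)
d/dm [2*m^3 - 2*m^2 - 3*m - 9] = 6*m^2 - 4*m - 3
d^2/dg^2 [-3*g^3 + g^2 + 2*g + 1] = 2 - 18*g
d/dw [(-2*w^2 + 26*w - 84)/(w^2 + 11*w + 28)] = 4*(-12*w^2 + 14*w + 413)/(w^4 + 22*w^3 + 177*w^2 + 616*w + 784)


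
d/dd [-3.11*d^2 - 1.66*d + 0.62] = -6.22*d - 1.66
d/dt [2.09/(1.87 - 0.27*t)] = 0.5643/(0.27*t - 1.87)^2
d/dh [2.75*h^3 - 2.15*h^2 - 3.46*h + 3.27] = 8.25*h^2 - 4.3*h - 3.46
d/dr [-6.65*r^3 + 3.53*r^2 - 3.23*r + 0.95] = -19.95*r^2 + 7.06*r - 3.23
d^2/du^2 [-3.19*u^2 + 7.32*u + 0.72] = -6.38000000000000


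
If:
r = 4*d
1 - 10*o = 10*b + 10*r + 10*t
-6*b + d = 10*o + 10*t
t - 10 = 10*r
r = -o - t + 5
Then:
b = -49/10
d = 103/205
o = -5557/205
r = 412/205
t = 1234/41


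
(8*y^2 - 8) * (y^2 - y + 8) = 8*y^4 - 8*y^3 + 56*y^2 + 8*y - 64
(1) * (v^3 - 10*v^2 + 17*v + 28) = v^3 - 10*v^2 + 17*v + 28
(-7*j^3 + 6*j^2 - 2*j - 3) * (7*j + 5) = -49*j^4 + 7*j^3 + 16*j^2 - 31*j - 15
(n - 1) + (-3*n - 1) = -2*n - 2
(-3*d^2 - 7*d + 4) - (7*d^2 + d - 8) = -10*d^2 - 8*d + 12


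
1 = 1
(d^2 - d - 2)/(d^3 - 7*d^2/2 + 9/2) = 2*(d - 2)/(2*d^2 - 9*d + 9)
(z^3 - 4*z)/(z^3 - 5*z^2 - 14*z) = (z - 2)/(z - 7)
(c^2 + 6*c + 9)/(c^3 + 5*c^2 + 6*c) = (c + 3)/(c*(c + 2))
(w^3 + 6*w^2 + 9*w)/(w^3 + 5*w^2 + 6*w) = (w + 3)/(w + 2)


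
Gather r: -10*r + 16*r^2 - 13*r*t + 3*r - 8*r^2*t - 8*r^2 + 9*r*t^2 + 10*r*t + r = r^2*(8 - 8*t) + r*(9*t^2 - 3*t - 6)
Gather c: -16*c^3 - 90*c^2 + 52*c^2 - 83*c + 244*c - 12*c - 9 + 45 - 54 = -16*c^3 - 38*c^2 + 149*c - 18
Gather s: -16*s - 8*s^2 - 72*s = -8*s^2 - 88*s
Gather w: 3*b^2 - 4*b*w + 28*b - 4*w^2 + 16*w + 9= 3*b^2 + 28*b - 4*w^2 + w*(16 - 4*b) + 9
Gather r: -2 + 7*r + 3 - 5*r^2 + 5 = -5*r^2 + 7*r + 6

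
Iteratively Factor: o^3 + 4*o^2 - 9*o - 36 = (o + 3)*(o^2 + o - 12) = (o + 3)*(o + 4)*(o - 3)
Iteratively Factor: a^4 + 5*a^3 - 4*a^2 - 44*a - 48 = (a - 3)*(a^3 + 8*a^2 + 20*a + 16) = (a - 3)*(a + 2)*(a^2 + 6*a + 8) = (a - 3)*(a + 2)*(a + 4)*(a + 2)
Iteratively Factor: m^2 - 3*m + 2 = (m - 2)*(m - 1)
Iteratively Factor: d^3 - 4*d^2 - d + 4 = (d - 4)*(d^2 - 1) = (d - 4)*(d - 1)*(d + 1)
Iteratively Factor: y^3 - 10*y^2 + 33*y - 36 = (y - 3)*(y^2 - 7*y + 12) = (y - 3)^2*(y - 4)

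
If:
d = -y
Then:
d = -y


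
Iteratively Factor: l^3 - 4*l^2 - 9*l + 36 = (l - 3)*(l^2 - l - 12) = (l - 4)*(l - 3)*(l + 3)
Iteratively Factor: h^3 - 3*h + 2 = (h - 1)*(h^2 + h - 2) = (h - 1)^2*(h + 2)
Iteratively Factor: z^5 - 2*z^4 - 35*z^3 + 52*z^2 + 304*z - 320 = (z - 1)*(z^4 - z^3 - 36*z^2 + 16*z + 320) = (z - 1)*(z + 4)*(z^3 - 5*z^2 - 16*z + 80) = (z - 5)*(z - 1)*(z + 4)*(z^2 - 16) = (z - 5)*(z - 4)*(z - 1)*(z + 4)*(z + 4)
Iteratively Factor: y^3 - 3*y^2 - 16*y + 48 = (y - 3)*(y^2 - 16) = (y - 4)*(y - 3)*(y + 4)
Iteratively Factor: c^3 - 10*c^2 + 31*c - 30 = (c - 2)*(c^2 - 8*c + 15) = (c - 5)*(c - 2)*(c - 3)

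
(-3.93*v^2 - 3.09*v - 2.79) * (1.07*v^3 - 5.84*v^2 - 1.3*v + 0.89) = -4.2051*v^5 + 19.6449*v^4 + 20.1693*v^3 + 16.8129*v^2 + 0.8769*v - 2.4831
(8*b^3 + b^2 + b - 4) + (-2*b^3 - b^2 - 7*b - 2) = 6*b^3 - 6*b - 6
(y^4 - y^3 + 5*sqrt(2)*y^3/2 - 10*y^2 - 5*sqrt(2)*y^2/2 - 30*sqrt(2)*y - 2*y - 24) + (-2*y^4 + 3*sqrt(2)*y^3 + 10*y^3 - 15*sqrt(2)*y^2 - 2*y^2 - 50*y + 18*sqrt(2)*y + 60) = -y^4 + 11*sqrt(2)*y^3/2 + 9*y^3 - 35*sqrt(2)*y^2/2 - 12*y^2 - 52*y - 12*sqrt(2)*y + 36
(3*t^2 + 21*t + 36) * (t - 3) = 3*t^3 + 12*t^2 - 27*t - 108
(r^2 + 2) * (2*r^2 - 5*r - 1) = 2*r^4 - 5*r^3 + 3*r^2 - 10*r - 2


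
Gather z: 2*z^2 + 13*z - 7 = 2*z^2 + 13*z - 7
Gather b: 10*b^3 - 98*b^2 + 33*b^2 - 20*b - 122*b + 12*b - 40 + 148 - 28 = 10*b^3 - 65*b^2 - 130*b + 80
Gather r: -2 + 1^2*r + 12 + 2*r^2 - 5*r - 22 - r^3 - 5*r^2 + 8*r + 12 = -r^3 - 3*r^2 + 4*r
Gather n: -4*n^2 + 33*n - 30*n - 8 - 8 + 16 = -4*n^2 + 3*n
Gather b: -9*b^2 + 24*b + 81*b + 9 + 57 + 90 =-9*b^2 + 105*b + 156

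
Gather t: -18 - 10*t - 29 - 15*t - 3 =-25*t - 50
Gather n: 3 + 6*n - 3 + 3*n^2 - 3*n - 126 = 3*n^2 + 3*n - 126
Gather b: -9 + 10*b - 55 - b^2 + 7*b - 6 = -b^2 + 17*b - 70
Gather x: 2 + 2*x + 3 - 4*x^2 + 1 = -4*x^2 + 2*x + 6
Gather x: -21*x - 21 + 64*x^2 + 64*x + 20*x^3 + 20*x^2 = 20*x^3 + 84*x^2 + 43*x - 21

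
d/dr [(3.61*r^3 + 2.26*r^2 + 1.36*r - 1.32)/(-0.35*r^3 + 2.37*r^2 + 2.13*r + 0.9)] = (-4.44089209850063e-16*r^5 + 9.3467*r^4 + 16.3306*r^3 + 9.9516*r^2 + 10.3248*r + 4.0356)/(0.1225*r^6 - 1.659*r^5 + 4.1259*r^4 + 9.4662*r^3 + 8.8029*r^2 + 3.834*r + 0.81)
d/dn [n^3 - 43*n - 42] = 3*n^2 - 43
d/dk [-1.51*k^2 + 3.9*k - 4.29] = 3.9 - 3.02*k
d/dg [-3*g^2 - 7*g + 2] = -6*g - 7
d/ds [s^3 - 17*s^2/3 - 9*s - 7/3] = 3*s^2 - 34*s/3 - 9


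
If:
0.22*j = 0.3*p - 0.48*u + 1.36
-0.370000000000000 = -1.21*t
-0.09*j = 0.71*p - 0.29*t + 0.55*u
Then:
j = 5.41595690930744 - 2.76091703056769*u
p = -0.424672489082969*u - 0.561631599841207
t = 0.31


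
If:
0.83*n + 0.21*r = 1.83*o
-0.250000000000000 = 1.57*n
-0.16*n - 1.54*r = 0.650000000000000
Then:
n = -0.16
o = -0.12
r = -0.41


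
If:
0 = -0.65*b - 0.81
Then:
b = -1.25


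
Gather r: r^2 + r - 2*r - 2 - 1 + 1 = r^2 - r - 2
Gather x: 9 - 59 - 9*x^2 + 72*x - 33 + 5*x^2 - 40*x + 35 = -4*x^2 + 32*x - 48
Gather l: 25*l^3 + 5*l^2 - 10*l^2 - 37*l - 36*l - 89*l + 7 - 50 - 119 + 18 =25*l^3 - 5*l^2 - 162*l - 144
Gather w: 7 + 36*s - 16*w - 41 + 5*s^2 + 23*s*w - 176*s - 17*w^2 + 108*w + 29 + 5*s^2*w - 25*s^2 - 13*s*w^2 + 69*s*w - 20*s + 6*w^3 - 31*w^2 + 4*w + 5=-20*s^2 - 160*s + 6*w^3 + w^2*(-13*s - 48) + w*(5*s^2 + 92*s + 96)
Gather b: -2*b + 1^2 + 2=3 - 2*b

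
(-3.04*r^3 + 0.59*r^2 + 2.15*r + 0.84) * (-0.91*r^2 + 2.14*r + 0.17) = 2.7664*r^5 - 7.0425*r^4 - 1.2107*r^3 + 3.9369*r^2 + 2.1631*r + 0.1428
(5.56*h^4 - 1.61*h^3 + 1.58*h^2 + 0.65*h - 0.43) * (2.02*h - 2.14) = 11.2312*h^5 - 15.1506*h^4 + 6.637*h^3 - 2.0682*h^2 - 2.2596*h + 0.9202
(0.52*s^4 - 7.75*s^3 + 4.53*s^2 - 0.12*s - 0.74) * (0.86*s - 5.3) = 0.4472*s^5 - 9.421*s^4 + 44.9708*s^3 - 24.1122*s^2 - 0.000399999999999956*s + 3.922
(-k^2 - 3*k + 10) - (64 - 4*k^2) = 3*k^2 - 3*k - 54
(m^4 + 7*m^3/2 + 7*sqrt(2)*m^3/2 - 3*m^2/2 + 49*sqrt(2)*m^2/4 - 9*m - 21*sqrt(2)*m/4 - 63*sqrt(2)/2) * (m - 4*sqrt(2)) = m^5 - sqrt(2)*m^4/2 + 7*m^4/2 - 59*m^3/2 - 7*sqrt(2)*m^3/4 - 107*m^2 + 3*sqrt(2)*m^2/4 + 9*sqrt(2)*m/2 + 42*m + 252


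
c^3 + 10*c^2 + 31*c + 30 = (c + 2)*(c + 3)*(c + 5)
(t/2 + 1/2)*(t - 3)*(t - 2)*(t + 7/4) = t^4/2 - 9*t^3/8 - 3*t^2 + 31*t/8 + 21/4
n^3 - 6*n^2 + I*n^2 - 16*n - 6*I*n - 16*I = (n - 8)*(n + 2)*(n + I)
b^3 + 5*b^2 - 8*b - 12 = (b - 2)*(b + 1)*(b + 6)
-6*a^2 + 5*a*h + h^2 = (-a + h)*(6*a + h)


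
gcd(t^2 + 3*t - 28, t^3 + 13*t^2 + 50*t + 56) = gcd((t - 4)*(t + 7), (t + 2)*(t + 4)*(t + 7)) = t + 7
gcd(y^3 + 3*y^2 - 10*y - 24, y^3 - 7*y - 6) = y^2 - y - 6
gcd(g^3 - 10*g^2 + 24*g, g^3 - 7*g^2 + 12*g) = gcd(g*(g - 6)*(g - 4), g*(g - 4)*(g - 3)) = g^2 - 4*g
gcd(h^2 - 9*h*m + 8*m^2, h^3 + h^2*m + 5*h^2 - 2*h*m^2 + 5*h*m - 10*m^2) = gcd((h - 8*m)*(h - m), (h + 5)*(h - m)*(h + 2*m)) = h - m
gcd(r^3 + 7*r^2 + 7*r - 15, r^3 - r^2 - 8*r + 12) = r + 3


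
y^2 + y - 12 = (y - 3)*(y + 4)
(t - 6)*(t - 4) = t^2 - 10*t + 24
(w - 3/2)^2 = w^2 - 3*w + 9/4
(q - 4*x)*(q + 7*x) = q^2 + 3*q*x - 28*x^2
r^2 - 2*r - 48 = (r - 8)*(r + 6)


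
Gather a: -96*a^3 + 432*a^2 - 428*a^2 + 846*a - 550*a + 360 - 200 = -96*a^3 + 4*a^2 + 296*a + 160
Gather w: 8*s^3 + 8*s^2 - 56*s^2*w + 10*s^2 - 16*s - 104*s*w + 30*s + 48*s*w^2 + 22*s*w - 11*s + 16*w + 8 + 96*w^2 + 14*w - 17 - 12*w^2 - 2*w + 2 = 8*s^3 + 18*s^2 + 3*s + w^2*(48*s + 84) + w*(-56*s^2 - 82*s + 28) - 7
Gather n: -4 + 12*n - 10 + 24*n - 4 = 36*n - 18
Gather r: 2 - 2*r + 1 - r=3 - 3*r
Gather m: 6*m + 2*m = 8*m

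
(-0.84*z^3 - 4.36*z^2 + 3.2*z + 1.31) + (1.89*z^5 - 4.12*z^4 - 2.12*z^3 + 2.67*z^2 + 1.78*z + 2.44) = 1.89*z^5 - 4.12*z^4 - 2.96*z^3 - 1.69*z^2 + 4.98*z + 3.75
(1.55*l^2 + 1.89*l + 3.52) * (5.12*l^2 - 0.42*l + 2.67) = 7.936*l^4 + 9.0258*l^3 + 21.3671*l^2 + 3.5679*l + 9.3984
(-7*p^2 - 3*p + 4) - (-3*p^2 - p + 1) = -4*p^2 - 2*p + 3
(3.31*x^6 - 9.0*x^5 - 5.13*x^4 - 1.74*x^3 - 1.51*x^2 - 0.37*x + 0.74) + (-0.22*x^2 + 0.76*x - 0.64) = 3.31*x^6 - 9.0*x^5 - 5.13*x^4 - 1.74*x^3 - 1.73*x^2 + 0.39*x + 0.1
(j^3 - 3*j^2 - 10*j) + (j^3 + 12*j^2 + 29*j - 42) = 2*j^3 + 9*j^2 + 19*j - 42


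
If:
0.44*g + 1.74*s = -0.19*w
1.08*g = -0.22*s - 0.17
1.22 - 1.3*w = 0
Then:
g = -0.14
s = -0.07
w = 0.94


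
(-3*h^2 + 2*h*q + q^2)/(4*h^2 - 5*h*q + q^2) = (3*h + q)/(-4*h + q)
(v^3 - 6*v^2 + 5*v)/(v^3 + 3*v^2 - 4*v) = (v - 5)/(v + 4)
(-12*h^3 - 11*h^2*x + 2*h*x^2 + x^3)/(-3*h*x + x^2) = 4*h^2/x + 5*h + x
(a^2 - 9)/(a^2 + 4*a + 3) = (a - 3)/(a + 1)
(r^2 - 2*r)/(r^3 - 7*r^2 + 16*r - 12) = r/(r^2 - 5*r + 6)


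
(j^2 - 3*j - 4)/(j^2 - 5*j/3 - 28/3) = 3*(j + 1)/(3*j + 7)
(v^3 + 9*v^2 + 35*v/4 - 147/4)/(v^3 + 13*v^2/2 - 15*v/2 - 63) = (2*v^2 + 11*v - 21)/(2*(v^2 + 3*v - 18))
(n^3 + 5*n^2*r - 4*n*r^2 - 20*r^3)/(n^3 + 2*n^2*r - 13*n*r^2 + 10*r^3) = (-n - 2*r)/(-n + r)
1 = 1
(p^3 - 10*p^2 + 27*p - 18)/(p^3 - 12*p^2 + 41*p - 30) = (p - 3)/(p - 5)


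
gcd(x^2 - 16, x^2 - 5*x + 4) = x - 4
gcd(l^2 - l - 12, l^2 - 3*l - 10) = 1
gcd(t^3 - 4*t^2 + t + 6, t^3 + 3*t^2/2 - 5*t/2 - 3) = t + 1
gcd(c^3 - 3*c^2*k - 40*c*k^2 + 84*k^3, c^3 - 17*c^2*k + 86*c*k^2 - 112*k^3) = c^2 - 9*c*k + 14*k^2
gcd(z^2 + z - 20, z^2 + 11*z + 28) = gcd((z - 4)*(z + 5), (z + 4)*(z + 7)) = 1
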